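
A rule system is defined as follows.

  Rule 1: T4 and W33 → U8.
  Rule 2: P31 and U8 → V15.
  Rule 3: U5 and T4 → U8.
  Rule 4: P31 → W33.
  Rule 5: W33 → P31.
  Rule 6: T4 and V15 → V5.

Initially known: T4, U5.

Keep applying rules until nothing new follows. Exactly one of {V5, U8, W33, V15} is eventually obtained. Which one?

U5 and T4 hold, so U8 follows (Rule 3).
V5 would need T4 and V15 (Rule 6), but V15 is never established. V15 would need P31 and U8 (Rule 2), but P31 is never established. W33 would need P31 (Rule 4), but P31 is never established.

U8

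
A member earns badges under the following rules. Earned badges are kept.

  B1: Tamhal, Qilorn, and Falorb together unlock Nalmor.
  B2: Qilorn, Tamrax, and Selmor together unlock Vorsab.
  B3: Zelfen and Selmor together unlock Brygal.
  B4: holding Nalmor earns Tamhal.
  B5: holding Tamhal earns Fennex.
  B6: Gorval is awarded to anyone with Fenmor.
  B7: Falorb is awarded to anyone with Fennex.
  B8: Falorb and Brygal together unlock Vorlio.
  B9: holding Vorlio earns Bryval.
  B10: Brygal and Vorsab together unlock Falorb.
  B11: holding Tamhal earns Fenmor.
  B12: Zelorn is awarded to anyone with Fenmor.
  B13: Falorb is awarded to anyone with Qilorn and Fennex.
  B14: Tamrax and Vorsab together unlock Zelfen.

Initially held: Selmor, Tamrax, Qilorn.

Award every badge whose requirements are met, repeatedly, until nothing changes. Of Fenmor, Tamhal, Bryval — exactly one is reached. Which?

With Qilorn, Tamrax, and Selmor, Vorsab is earned (B2).
With Tamrax and Vorsab, Zelfen is earned (B14).
With Zelfen and Selmor, Brygal is earned (B3).
With Brygal and Vorsab, Falorb is earned (B10).
With Falorb and Brygal, Vorlio is earned (B8).
With Vorlio, Bryval is earned (B9).
Fenmor would need Tamhal (B11), but Tamhal is never earned. Tamhal would need Nalmor (B4), but Nalmor is never earned.

Bryval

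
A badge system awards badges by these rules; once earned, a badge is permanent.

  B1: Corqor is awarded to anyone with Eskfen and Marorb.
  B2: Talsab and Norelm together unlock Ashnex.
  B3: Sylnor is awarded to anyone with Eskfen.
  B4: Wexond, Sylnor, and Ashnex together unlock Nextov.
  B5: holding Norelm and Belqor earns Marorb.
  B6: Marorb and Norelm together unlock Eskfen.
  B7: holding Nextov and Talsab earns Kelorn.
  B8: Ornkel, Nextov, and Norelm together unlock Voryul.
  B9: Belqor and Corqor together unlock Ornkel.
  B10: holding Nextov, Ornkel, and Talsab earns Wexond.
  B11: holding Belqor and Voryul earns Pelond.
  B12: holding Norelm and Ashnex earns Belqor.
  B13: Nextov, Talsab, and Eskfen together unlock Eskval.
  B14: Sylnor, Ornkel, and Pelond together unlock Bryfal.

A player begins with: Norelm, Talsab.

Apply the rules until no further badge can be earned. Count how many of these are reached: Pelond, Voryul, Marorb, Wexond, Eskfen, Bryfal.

2

With Talsab and Norelm, Ashnex is earned (B2).
With Norelm and Ashnex, Belqor is earned (B12).
With Norelm and Belqor, Marorb is earned (B5).
With Marorb and Norelm, Eskfen is earned (B6).
Pelond would need Belqor and Voryul (B11), but Voryul is never earned.
Voryul would need Ornkel, Nextov, and Norelm (B8), but Nextov is never earned.
Marorb: reached.
Wexond would need Nextov, Ornkel, and Talsab (B10), but Nextov is never earned.
Eskfen: reached.
Bryfal would need Sylnor, Ornkel, and Pelond (B14), but Pelond is never earned.
Reached: Marorb and Eskfen — 2 of the 6.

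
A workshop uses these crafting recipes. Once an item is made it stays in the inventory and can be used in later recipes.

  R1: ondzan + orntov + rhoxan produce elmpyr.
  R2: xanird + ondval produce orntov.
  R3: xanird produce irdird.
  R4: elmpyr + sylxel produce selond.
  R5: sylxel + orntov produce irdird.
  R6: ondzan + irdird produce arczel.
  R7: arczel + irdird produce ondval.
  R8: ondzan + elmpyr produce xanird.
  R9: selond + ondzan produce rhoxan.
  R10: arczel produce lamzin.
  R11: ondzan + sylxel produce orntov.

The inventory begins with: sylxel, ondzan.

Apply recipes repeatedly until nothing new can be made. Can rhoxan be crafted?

No

rhoxan would need selond and ondzan (R9), but selond is never obtained.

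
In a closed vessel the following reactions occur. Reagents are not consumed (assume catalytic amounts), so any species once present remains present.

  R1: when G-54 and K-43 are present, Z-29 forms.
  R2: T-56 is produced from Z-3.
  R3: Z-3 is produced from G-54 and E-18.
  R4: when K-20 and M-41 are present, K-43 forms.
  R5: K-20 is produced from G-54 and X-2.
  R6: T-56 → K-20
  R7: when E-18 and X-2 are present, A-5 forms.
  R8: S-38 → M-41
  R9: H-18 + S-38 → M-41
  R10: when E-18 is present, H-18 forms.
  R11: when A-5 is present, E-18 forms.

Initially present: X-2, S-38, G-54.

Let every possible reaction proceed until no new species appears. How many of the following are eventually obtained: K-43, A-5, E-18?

1

S-38 present → M-41 forms (R8).
G-54 and X-2 present → K-20 forms (R5).
K-20 and M-41 present → K-43 forms (R4).
K-43: reached.
A-5 would need E-18 and X-2 (R7), but E-18 never forms.
E-18 would need A-5 (R11), but A-5 never forms.
Reached: K-43 — 1 of the 3.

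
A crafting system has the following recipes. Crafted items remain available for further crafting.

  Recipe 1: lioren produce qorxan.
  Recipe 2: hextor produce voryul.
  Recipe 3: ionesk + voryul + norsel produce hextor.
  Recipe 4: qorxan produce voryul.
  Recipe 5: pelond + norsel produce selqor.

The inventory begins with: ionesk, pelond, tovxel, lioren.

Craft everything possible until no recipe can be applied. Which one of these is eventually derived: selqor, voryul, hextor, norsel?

voryul

lioren → qorxan (Recipe 1).
Using Recipe 4, qorxan makes voryul.
selqor would need pelond and norsel (Recipe 5), but norsel is never obtained. hextor would need ionesk, voryul, and norsel (Recipe 3), but norsel is never obtained. No rule produces norsel, and it is not given.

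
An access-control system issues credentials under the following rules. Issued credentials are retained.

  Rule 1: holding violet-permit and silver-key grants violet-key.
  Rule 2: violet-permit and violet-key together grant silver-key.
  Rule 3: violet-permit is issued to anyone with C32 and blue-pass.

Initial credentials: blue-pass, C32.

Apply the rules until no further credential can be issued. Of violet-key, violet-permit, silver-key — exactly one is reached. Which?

violet-permit

Holding C32 and blue-pass grants violet-permit (Rule 3).
violet-key would need violet-permit and silver-key (Rule 1), but silver-key is never granted. silver-key would need violet-permit and violet-key (Rule 2), but violet-key is never granted.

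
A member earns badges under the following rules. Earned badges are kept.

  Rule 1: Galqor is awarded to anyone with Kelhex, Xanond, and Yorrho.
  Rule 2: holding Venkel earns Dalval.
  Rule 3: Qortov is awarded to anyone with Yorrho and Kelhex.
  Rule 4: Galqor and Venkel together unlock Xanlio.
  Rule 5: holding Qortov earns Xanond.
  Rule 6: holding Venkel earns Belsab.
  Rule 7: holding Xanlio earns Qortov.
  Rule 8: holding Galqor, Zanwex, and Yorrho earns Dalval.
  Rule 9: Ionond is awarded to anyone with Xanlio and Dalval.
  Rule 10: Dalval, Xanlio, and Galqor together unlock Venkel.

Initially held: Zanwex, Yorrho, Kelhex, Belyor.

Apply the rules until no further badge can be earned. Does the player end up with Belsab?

No

Belsab would need Venkel (Rule 6), but Venkel is never earned.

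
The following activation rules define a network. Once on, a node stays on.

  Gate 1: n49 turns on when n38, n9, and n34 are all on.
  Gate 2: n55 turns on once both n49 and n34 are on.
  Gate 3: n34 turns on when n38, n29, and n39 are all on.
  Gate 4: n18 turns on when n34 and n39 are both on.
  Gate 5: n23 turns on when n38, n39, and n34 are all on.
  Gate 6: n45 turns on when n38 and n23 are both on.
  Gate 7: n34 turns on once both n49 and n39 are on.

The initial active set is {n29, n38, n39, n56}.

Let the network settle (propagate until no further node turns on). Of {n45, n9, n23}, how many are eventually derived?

n38, n29, and n39 are on, so n34 turns on (Gate 3).
Gate 5: n38, n39, and n34 on → n23 on.
Gate 6: n38 and n23 on → n45 on.
n45: reached.
No rule produces n9, and it is not given.
n23: reached.
Reached: n45 and n23 — 2 of the 3.

2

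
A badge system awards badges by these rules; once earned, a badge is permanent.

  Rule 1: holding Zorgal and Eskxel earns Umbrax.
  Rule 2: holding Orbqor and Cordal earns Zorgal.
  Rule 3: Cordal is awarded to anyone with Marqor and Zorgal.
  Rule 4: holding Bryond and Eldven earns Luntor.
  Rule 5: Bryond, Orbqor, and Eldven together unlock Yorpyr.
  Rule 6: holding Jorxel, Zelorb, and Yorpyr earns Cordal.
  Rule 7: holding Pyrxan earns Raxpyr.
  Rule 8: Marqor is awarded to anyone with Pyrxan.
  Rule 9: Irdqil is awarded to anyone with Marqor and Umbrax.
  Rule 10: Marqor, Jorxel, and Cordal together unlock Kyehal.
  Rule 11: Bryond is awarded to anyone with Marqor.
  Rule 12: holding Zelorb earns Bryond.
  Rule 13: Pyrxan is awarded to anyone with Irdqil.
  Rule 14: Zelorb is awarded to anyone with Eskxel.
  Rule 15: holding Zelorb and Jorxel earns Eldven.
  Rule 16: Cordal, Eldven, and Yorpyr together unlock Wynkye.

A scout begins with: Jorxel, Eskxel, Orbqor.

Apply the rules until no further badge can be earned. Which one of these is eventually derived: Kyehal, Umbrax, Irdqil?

Umbrax

With Eskxel, Zelorb is earned (Rule 14).
With Zelorb, Bryond is earned (Rule 12).
With Zelorb and Jorxel, Eldven is earned (Rule 15).
With Bryond, Orbqor, and Eldven, Yorpyr is earned (Rule 5).
With Jorxel, Zelorb, and Yorpyr, Cordal is earned (Rule 6).
With Orbqor and Cordal, Zorgal is earned (Rule 2).
With Zorgal and Eskxel, Umbrax is earned (Rule 1).
Kyehal would need Marqor, Jorxel, and Cordal (Rule 10), but Marqor is never earned. Irdqil would need Marqor and Umbrax (Rule 9), but Marqor is never earned.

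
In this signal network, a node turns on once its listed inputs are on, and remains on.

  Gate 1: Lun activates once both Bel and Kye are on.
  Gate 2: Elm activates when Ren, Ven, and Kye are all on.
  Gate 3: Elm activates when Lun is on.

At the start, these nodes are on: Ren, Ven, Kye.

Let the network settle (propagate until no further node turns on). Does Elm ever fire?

Yes

Gate 2: Ren, Ven, and Kye on → Elm on.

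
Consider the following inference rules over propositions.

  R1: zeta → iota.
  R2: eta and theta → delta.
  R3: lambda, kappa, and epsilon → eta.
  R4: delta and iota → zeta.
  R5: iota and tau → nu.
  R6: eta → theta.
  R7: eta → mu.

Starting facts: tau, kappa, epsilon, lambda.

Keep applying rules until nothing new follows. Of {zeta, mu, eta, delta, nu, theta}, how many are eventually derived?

4

From lambda, kappa, and epsilon, R3 gives eta.
eta holds, so mu follows (R7).
From eta, R6 gives theta.
eta and theta hold, so delta follows (R2).
zeta would need delta and iota (R4), but iota is never established.
mu: reached.
eta: reached.
delta: reached.
nu would need iota and tau (R5), but iota is never established.
theta: reached.
Reached: mu, eta, delta, and theta — 4 of the 6.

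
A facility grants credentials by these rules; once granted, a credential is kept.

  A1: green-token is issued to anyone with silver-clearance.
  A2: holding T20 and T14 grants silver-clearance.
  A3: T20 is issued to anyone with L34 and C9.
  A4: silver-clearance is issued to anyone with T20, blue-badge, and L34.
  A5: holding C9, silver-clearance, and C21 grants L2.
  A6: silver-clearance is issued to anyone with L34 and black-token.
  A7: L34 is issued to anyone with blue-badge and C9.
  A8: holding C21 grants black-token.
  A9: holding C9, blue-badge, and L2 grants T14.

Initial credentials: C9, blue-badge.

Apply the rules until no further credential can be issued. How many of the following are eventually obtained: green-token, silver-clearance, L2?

2

Holding blue-badge and C9 grants L34 (A7).
Holding L34 and C9 grants T20 (A3).
Holding T20, blue-badge, and L34 grants silver-clearance (A4).
Holding silver-clearance grants green-token (A1).
green-token: reached.
silver-clearance: reached.
L2 would need C9, silver-clearance, and C21 (A5), but C21 is never granted.
Reached: green-token and silver-clearance — 2 of the 3.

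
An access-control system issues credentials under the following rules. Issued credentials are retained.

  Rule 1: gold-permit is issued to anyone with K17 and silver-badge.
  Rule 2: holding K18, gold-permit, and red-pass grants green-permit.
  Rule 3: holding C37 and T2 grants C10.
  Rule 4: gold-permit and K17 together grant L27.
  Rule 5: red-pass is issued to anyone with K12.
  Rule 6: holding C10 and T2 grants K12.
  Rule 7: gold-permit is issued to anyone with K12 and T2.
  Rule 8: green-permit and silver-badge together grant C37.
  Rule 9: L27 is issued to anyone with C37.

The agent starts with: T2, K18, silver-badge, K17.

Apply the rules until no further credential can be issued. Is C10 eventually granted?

C10 would need C37 and T2 (Rule 3), but C37 is never granted.

No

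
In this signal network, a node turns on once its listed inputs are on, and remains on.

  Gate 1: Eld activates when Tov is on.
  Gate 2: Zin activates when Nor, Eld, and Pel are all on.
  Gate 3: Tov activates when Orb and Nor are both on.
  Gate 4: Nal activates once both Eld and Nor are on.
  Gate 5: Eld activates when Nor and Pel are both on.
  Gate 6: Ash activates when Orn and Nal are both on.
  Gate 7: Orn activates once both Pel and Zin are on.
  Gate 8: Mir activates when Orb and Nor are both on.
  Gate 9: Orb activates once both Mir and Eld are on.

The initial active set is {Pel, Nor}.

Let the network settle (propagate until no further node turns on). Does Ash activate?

Yes

Nor and Pel are on, so Eld activates (Gate 5).
Nor, Eld, and Pel are on, so Zin activates (Gate 2).
Eld and Nor are on, so Nal activates (Gate 4).
Gate 7: Pel and Zin on → Orn on.
Gate 6: Orn and Nal on → Ash on.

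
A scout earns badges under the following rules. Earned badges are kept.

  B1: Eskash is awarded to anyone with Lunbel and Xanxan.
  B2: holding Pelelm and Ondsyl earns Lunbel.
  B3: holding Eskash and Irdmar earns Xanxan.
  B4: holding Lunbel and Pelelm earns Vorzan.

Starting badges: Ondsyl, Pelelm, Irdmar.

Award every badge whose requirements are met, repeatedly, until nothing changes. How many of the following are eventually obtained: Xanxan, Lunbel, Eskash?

1

With Pelelm and Ondsyl, Lunbel is earned (B2).
Xanxan would need Eskash and Irdmar (B3), but Eskash is never earned.
Lunbel: reached.
Eskash would need Lunbel and Xanxan (B1), but Xanxan is never earned.
Reached: Lunbel — 1 of the 3.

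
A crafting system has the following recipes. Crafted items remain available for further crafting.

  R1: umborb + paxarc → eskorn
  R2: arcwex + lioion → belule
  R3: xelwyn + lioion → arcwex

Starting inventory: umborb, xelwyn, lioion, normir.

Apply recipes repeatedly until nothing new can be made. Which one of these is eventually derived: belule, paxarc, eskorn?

xelwyn + lioion → arcwex (R3).
arcwex + lioion → belule (R2).
eskorn would need umborb and paxarc (R1), but paxarc is never obtained. No rule produces paxarc, and it is not given.

belule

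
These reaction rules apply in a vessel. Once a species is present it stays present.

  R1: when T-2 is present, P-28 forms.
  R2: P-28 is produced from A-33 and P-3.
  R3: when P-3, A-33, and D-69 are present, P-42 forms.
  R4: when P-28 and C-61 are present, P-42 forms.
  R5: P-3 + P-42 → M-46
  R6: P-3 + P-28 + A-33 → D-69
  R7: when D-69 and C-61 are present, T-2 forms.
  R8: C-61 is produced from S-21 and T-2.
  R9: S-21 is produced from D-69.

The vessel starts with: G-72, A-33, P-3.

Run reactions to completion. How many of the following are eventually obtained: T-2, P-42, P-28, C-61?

2

A-33 and P-3 present → P-28 forms (R2).
P-3, P-28, and A-33 present → D-69 forms (R6).
P-3, A-33, and D-69 present → P-42 forms (R3).
T-2 would need D-69 and C-61 (R7), but C-61 never forms.
P-42: reached.
P-28: reached.
C-61 would need S-21 and T-2 (R8), but T-2 never forms.
Reached: P-42 and P-28 — 2 of the 4.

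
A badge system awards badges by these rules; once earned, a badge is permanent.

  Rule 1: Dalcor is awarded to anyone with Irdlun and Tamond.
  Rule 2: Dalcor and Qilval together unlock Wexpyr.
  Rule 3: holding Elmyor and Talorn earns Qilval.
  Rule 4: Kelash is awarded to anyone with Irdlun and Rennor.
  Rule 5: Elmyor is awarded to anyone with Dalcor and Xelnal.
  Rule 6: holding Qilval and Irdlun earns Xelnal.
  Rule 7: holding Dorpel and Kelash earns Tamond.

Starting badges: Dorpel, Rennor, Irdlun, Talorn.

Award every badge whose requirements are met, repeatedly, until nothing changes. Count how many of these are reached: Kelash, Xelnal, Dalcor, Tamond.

3

With Irdlun and Rennor, Kelash is earned (Rule 4).
With Dorpel and Kelash, Tamond is earned (Rule 7).
With Irdlun and Tamond, Dalcor is earned (Rule 1).
Kelash: reached.
Xelnal would need Qilval and Irdlun (Rule 6), but Qilval is never earned.
Dalcor: reached.
Tamond: reached.
Reached: Kelash, Dalcor, and Tamond — 3 of the 4.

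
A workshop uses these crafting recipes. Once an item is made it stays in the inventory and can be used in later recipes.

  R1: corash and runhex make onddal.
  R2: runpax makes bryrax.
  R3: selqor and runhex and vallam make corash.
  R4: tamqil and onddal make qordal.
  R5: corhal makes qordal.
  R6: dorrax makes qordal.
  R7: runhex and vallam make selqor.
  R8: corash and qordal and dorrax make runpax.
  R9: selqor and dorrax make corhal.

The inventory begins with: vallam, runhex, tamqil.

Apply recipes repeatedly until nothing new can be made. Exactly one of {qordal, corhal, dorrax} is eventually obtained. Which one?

runhex and vallam → selqor (R7).
Using R3, selqor, runhex, and vallam make corash.
corash and runhex → onddal (R1).
Using R4, tamqil and onddal make qordal.
No rule produces dorrax, and it is not given. corhal would need selqor and dorrax (R9), but dorrax is never obtained.

qordal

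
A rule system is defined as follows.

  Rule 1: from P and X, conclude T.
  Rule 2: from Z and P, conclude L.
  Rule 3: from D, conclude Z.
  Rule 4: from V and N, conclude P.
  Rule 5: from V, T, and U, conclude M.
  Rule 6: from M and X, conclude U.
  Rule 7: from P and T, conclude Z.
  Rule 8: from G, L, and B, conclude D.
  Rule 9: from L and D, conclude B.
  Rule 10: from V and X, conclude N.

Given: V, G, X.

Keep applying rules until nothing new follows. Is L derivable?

From V and X, Rule 10 gives N.
V and N hold, so P follows (Rule 4).
From P and X, Rule 1 gives T.
P and T hold, so Z follows (Rule 7).
Z and P hold, so L follows (Rule 2).

Yes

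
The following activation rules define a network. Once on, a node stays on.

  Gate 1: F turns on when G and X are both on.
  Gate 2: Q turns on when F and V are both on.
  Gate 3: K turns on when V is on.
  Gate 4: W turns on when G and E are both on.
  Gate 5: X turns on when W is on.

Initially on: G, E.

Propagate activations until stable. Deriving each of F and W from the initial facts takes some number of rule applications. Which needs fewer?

W

W: Gate 4: G and E on → W on. [1 rule application]
F: G and E are on, so W turns on (Gate 4). Gate 5: W on → X on. G and X are on, so F turns on (Gate 1). [3 rule applications]
W needs fewer.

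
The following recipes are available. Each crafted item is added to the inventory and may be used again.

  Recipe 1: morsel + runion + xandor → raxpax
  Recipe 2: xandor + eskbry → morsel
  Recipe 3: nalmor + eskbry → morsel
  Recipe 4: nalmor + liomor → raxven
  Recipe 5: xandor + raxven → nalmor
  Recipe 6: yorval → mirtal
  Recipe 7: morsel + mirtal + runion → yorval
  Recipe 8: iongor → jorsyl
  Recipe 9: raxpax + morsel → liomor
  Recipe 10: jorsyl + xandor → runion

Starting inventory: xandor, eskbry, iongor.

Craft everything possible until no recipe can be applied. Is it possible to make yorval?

No

yorval would need morsel, mirtal, and runion (Recipe 7), but mirtal is never obtained.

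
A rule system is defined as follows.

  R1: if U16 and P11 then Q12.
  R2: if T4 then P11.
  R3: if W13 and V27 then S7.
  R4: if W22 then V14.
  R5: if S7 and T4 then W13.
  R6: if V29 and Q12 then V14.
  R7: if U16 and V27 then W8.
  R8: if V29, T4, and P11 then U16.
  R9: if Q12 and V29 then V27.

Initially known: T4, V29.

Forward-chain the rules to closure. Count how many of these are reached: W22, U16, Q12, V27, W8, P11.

From T4, R2 gives P11.
V29, T4, and P11 hold, so U16 follows (R8).
U16 and P11 hold, so Q12 follows (R1).
From Q12 and V29, R9 gives V27.
From U16 and V27, R7 gives W8.
No rule produces W22, and it is not given.
U16: reached.
Q12: reached.
V27: reached.
W8: reached.
P11: reached.
Reached: U16, Q12, V27, W8, and P11 — 5 of the 6.

5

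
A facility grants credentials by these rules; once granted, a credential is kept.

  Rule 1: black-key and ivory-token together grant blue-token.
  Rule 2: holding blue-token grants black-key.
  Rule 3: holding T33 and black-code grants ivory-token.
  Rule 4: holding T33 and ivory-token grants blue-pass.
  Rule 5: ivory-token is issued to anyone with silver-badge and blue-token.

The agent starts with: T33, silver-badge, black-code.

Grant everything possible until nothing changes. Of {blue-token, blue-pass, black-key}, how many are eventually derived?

1

Holding T33 and black-code grants ivory-token (Rule 3).
Holding T33 and ivory-token grants blue-pass (Rule 4).
blue-token would need black-key and ivory-token (Rule 1), but black-key is never granted.
blue-pass: reached.
black-key would need blue-token (Rule 2), but blue-token is never granted.
Reached: blue-pass — 1 of the 3.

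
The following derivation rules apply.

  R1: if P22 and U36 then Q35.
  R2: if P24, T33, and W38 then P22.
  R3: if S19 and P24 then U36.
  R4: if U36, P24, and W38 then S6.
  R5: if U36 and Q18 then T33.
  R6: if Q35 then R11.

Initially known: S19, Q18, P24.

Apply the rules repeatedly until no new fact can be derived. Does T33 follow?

From S19 and P24, R3 gives U36.
From U36 and Q18, R5 gives T33.

Yes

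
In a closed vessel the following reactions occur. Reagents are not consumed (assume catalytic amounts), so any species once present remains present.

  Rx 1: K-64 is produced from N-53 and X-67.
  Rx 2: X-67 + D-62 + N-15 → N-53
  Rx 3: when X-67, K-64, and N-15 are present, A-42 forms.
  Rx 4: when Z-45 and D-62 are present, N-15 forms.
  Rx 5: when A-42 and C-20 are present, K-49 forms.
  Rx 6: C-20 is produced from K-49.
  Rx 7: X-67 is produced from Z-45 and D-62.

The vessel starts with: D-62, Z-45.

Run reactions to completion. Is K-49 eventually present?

No

K-49 would need A-42 and C-20 (Rx 5), but C-20 never forms.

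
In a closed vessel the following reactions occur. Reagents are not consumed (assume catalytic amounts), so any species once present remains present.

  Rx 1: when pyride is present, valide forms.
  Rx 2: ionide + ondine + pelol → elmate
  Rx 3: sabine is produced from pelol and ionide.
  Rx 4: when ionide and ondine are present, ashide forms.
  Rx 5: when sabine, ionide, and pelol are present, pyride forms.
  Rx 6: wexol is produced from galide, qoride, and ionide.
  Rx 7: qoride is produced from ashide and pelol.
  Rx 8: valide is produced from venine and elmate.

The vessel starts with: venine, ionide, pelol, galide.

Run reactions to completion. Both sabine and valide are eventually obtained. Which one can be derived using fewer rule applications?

sabine

sabine: pelol and ionide present → sabine forms (Rx 3). [1 rule application]
valide: pelol and ionide present → sabine forms (Rx 3). sabine, ionide, and pelol present → pyride forms (Rx 5). pyride present → valide forms (Rx 1). [3 rule applications]
sabine needs fewer.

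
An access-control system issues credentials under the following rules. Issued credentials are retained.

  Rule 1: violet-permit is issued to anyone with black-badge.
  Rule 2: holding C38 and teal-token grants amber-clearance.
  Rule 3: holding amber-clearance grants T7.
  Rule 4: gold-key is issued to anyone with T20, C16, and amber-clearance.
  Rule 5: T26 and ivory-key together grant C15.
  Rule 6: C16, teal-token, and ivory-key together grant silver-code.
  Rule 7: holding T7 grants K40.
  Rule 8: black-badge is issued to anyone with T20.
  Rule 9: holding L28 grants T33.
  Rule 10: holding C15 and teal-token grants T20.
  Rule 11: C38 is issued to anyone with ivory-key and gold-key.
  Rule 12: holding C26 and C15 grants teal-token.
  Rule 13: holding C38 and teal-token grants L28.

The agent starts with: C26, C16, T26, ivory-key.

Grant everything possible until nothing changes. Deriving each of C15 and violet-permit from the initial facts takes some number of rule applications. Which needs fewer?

C15: Holding T26 and ivory-key grants C15 (Rule 5). [1 rule application]
violet-permit: Holding T26 and ivory-key grants C15 (Rule 5). Holding C26 and C15 grants teal-token (Rule 12). Holding C15 and teal-token grants T20 (Rule 10). Holding T20 grants black-badge (Rule 8). Holding black-badge grants violet-permit (Rule 1). [5 rule applications]
C15 needs fewer.

C15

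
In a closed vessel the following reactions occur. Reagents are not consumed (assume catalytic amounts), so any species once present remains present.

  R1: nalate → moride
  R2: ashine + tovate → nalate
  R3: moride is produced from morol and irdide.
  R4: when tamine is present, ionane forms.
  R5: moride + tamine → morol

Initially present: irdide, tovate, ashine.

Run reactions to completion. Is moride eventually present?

Yes

ashine and tovate present → nalate forms (R2).
nalate present → moride forms (R1).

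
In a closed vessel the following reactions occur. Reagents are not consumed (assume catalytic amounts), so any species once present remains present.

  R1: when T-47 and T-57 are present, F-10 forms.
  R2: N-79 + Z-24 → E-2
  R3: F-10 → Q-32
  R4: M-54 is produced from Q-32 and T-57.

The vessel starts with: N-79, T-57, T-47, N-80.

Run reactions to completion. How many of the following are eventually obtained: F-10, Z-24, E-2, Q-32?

T-47 and T-57 present → F-10 forms (R1).
F-10 present → Q-32 forms (R3).
F-10: reached.
No rule produces Z-24, and it is not given.
E-2 would need N-79 and Z-24 (R2), but Z-24 never forms.
Q-32: reached.
Reached: F-10 and Q-32 — 2 of the 4.

2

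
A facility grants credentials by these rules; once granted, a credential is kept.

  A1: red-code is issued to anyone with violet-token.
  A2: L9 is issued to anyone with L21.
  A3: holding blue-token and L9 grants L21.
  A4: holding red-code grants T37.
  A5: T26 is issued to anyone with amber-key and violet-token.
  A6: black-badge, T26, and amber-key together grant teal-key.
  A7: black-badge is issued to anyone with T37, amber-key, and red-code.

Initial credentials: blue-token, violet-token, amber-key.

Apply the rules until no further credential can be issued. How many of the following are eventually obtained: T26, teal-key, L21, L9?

Holding amber-key and violet-token grants T26 (A5).
Holding violet-token grants red-code (A1).
Holding red-code grants T37 (A4).
Holding T37, amber-key, and red-code grants black-badge (A7).
Holding black-badge, T26, and amber-key grants teal-key (A6).
T26: reached.
teal-key: reached.
L21 would need blue-token and L9 (A3), but L9 is never granted.
L9 would need L21 (A2), but L21 is never granted.
Reached: T26 and teal-key — 2 of the 4.

2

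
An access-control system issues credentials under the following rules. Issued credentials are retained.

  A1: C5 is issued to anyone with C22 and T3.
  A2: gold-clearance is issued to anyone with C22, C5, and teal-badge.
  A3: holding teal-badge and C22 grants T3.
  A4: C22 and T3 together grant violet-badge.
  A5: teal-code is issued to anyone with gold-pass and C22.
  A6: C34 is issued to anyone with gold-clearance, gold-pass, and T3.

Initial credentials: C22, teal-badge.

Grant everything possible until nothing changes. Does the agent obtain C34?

C34 would need gold-clearance, gold-pass, and T3 (A6), but gold-pass is never granted.

No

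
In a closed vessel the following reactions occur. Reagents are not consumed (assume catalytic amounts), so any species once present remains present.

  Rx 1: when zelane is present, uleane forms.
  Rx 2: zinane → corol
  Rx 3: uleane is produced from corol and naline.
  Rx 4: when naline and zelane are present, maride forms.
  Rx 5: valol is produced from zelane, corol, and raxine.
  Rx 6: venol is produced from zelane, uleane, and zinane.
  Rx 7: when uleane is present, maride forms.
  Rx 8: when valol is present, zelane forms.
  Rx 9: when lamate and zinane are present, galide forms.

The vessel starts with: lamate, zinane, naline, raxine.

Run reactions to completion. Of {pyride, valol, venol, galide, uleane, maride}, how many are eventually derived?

lamate and zinane present → galide forms (Rx 9).
zinane present → corol forms (Rx 2).
corol and naline present → uleane forms (Rx 3).
uleane present → maride forms (Rx 7).
No rule produces pyride, and it is not given.
valol would need zelane, corol, and raxine (Rx 5), but zelane never forms.
venol would need zelane, uleane, and zinane (Rx 6), but zelane never forms.
galide: reached.
uleane: reached.
maride: reached.
Reached: galide, uleane, and maride — 3 of the 6.

3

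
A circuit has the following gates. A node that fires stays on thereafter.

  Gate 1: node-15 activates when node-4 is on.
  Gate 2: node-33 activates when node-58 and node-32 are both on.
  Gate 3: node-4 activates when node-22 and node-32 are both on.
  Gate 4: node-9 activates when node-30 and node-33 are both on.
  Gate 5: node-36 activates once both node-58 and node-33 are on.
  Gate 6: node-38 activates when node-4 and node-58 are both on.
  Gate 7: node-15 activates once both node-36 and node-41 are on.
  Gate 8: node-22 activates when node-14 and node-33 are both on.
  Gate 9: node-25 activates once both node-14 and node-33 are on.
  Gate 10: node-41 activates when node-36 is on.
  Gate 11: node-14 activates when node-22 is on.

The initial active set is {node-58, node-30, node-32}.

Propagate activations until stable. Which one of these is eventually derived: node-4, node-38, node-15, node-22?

node-58 and node-32 are on, so node-33 activates (Gate 2).
Gate 5: node-58 and node-33 on → node-36 on.
Gate 10: node-36 on → node-41 on.
node-36 and node-41 are on, so node-15 activates (Gate 7).
node-4 would need node-22 and node-32 (Gate 3), but node-22 never turns on. node-38 would need node-4 and node-58 (Gate 6), but node-4 never turns on. node-22 would need node-14 and node-33 (Gate 8), but node-14 never turns on.

node-15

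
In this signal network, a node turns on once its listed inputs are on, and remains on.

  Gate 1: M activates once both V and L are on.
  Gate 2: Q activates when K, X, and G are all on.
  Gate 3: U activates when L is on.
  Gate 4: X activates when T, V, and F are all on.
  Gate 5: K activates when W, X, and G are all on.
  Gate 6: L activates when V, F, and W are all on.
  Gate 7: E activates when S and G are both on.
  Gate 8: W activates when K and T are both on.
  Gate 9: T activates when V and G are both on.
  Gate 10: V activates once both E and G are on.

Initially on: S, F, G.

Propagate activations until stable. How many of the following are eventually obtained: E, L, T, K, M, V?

3

S and G are on, so E activates (Gate 7).
E and G are on, so V activates (Gate 10).
V and G are on, so T activates (Gate 9).
E: reached.
L would need V, F, and W (Gate 6), but W never turns on.
T: reached.
K would need W, X, and G (Gate 5), but W never turns on.
M would need V and L (Gate 1), but L never turns on.
V: reached.
Reached: E, T, and V — 3 of the 6.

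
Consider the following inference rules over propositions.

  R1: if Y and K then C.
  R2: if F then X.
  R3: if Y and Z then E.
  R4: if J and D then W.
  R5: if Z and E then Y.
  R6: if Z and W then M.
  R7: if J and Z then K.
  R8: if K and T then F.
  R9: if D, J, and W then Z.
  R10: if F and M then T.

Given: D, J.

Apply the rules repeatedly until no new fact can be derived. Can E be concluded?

E would need Y and Z (R3), but Y is never established.

No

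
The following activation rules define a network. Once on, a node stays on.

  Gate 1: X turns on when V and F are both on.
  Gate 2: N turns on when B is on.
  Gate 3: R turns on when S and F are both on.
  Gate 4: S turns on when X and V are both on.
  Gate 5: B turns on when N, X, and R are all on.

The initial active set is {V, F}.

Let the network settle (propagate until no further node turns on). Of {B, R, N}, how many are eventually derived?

1

V and F are on, so X turns on (Gate 1).
X and V are on, so S turns on (Gate 4).
S and F are on, so R turns on (Gate 3).
B would need N, X, and R (Gate 5), but N never turns on.
R: reached.
N would need B (Gate 2), but B never turns on.
Reached: R — 1 of the 3.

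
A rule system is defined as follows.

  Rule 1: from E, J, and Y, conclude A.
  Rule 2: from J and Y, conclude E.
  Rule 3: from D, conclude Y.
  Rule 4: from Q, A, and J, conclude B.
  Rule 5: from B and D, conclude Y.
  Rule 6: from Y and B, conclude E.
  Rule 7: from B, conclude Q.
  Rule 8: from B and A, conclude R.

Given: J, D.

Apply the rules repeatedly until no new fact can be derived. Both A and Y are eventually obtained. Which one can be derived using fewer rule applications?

Y

Y: D holds, so Y follows (Rule 3). [1 rule application]
A: D holds, so Y follows (Rule 3). J and Y hold, so E follows (Rule 2). From E, J, and Y, Rule 1 gives A. [3 rule applications]
Y needs fewer.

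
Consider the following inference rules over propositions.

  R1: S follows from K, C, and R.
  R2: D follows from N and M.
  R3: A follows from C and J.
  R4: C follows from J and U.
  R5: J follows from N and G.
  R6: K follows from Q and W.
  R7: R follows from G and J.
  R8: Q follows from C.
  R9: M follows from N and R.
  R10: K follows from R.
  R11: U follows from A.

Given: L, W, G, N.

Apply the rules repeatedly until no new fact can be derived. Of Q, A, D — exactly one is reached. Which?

D

From N and G, R5 gives J.
G and J hold, so R follows (R7).
From N and R, R9 gives M.
From N and M, R2 gives D.
A would need C and J (R3), but C is never established. Q would need C (R8), but C is never established.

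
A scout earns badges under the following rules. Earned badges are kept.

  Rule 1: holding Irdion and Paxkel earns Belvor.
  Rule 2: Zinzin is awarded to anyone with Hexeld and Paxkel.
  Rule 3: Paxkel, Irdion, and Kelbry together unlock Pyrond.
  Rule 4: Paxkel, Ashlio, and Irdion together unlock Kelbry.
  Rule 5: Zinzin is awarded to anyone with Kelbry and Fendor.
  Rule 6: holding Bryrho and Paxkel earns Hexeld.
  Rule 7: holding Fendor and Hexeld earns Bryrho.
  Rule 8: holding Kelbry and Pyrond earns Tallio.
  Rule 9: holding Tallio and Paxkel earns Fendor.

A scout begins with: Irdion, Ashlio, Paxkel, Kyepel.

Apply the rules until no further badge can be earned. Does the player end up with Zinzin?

With Paxkel, Ashlio, and Irdion, Kelbry is earned (Rule 4).
With Paxkel, Irdion, and Kelbry, Pyrond is earned (Rule 3).
With Kelbry and Pyrond, Tallio is earned (Rule 8).
With Tallio and Paxkel, Fendor is earned (Rule 9).
With Kelbry and Fendor, Zinzin is earned (Rule 5).

Yes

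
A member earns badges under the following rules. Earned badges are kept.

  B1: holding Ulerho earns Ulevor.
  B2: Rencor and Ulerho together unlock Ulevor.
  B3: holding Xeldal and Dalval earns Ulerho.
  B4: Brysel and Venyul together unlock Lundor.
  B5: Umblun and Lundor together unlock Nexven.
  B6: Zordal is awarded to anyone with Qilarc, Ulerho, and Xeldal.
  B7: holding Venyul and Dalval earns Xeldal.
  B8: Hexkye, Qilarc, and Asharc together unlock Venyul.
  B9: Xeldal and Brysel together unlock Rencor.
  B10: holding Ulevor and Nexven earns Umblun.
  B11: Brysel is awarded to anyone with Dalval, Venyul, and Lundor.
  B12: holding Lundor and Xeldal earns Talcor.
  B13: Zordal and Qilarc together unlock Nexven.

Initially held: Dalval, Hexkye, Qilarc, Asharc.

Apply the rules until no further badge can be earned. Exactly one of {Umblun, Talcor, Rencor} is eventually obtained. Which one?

Umblun

With Hexkye, Qilarc, and Asharc, Venyul is earned (B8).
With Venyul and Dalval, Xeldal is earned (B7).
With Xeldal and Dalval, Ulerho is earned (B3).
With Qilarc, Ulerho, and Xeldal, Zordal is earned (B6).
With Ulerho, Ulevor is earned (B1).
With Zordal and Qilarc, Nexven is earned (B13).
With Ulevor and Nexven, Umblun is earned (B10).
Talcor would need Lundor and Xeldal (B12), but Lundor is never earned. Rencor would need Xeldal and Brysel (B9), but Brysel is never earned.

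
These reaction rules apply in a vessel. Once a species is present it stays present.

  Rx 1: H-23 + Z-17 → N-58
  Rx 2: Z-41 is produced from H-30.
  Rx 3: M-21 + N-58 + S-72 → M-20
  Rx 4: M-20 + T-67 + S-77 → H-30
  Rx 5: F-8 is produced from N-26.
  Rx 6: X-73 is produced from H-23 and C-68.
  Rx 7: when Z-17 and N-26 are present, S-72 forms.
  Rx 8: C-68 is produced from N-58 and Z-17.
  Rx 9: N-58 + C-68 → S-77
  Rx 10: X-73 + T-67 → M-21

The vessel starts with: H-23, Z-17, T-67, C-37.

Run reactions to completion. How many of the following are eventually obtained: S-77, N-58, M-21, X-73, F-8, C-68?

H-23 and Z-17 present → N-58 forms (Rx 1).
N-58 and Z-17 present → C-68 forms (Rx 8).
N-58 and C-68 present → S-77 forms (Rx 9).
H-23 and C-68 present → X-73 forms (Rx 6).
X-73 and T-67 present → M-21 forms (Rx 10).
S-77: reached.
N-58: reached.
M-21: reached.
X-73: reached.
F-8 would need N-26 (Rx 5), but N-26 never forms.
C-68: reached.
Reached: S-77, N-58, M-21, X-73, and C-68 — 5 of the 6.

5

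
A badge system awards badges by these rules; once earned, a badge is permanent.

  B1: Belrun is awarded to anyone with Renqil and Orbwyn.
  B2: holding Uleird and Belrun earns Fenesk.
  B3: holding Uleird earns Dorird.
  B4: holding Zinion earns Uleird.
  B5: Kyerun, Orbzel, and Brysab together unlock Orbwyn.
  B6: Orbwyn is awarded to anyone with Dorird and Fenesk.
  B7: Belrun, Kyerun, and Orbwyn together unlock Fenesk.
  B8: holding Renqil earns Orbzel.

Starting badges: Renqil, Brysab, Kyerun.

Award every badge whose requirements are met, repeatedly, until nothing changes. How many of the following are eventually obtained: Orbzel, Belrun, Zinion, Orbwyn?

With Renqil, Orbzel is earned (B8).
With Kyerun, Orbzel, and Brysab, Orbwyn is earned (B5).
With Renqil and Orbwyn, Belrun is earned (B1).
Orbzel: reached.
Belrun: reached.
No rule produces Zinion, and it is not given.
Orbwyn: reached.
Reached: Orbzel, Belrun, and Orbwyn — 3 of the 4.

3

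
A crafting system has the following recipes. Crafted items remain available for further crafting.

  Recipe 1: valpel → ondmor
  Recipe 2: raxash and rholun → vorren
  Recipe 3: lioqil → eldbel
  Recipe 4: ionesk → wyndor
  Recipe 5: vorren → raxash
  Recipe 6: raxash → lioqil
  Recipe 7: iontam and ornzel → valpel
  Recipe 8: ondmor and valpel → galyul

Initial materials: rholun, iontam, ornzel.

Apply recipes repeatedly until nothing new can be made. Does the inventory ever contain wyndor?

No

wyndor would need ionesk (Recipe 4), but ionesk is never obtained.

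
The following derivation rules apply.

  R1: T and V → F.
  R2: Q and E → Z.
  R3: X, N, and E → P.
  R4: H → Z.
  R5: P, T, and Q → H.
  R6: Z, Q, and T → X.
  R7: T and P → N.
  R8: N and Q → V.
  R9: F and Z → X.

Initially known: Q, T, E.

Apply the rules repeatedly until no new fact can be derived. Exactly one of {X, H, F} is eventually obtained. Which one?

From Q and E, R2 gives Z.
Z, Q, and T hold, so X follows (R6).
F would need T and V (R1), but V is never established. H would need P, T, and Q (R5), but P is never established.

X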